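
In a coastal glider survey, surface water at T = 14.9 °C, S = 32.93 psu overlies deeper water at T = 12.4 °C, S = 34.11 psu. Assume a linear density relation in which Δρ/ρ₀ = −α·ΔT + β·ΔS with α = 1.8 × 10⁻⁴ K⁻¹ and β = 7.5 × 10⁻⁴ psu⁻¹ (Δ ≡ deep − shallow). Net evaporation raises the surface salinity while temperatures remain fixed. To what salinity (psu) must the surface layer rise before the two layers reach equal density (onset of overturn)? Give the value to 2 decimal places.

Neutral buoyancy requires −α(T_deep − T_surf) + β(S_deep − S_surf′) = 0.
S_surf′ = S_deep − (α/β)·ΔT = 34.11 − (1.8 × 10⁻⁴/7.5 × 10⁻⁴)·(-2.5) = 34.7100 psu.
Increase required: 34.7100 − 32.93 = 1.7800 psu.

34.71 psu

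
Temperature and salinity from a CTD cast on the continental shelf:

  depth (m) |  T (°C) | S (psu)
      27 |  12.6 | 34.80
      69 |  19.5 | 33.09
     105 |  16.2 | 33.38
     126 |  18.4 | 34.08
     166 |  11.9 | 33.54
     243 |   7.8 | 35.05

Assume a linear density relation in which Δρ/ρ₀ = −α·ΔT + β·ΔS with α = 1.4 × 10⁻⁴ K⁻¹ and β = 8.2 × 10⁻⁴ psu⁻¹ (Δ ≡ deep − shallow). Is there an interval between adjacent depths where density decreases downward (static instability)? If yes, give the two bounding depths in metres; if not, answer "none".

27–69 m

Evaluate Δρ/ρ₀ = −αΔT + βΔS across each adjacent pair:
  27–69 m: −αΔT+βΔS = −(1.4 × 10⁻⁴)(+6.9)+(8.2 × 10⁻⁴)(-1.71) = -2.4 × 10⁻³ → UNSTABLE
  69–105 m: −αΔT+βΔS = −(1.4 × 10⁻⁴)(-3.3)+(8.2 × 10⁻⁴)(+0.29) = 7.0 × 10⁻⁴ → stable
  105–126 m: −αΔT+βΔS = −(1.4 × 10⁻⁴)(+2.2)+(8.2 × 10⁻⁴)(+0.70) = 2.7 × 10⁻⁴ → stable
  126–166 m: −αΔT+βΔS = −(1.4 × 10⁻⁴)(-6.5)+(8.2 × 10⁻⁴)(-0.54) = 4.7 × 10⁻⁴ → stable
  166–243 m: −αΔT+βΔS = −(1.4 × 10⁻⁴)(-4.1)+(8.2 × 10⁻⁴)(+1.51) = 1.8 × 10⁻³ → stable
The 27–69 m interval has Δρ < 0: lighter water underlies denser water.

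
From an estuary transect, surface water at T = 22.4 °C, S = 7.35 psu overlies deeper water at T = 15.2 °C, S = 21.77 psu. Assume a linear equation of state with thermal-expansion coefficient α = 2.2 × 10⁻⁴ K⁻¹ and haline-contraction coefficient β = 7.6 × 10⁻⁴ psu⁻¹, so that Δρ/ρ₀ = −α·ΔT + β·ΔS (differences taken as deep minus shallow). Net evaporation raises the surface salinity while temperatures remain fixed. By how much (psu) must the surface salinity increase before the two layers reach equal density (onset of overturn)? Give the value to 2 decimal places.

16.50 psu

Neutral buoyancy requires −α(T_deep − T_surf) + β(S_deep − S_surf′) = 0.
S_surf′ = S_deep − (α/β)·ΔT = 21.77 − (2.2 × 10⁻⁴/7.6 × 10⁻⁴)·(-7.2) = 23.8542 psu.
Increase required: 23.8542 − 7.35 = 16.5042 psu.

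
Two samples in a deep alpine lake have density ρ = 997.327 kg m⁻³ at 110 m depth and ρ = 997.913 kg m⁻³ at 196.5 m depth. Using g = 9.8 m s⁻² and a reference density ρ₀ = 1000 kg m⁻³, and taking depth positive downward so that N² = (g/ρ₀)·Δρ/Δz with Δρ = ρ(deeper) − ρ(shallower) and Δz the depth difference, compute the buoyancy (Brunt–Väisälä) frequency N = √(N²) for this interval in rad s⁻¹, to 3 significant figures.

8.15 × 10⁻³ rad s⁻¹

Δρ = 997.913 − 997.327 = 0.586 kg m⁻³ over Δz = 196.5 − 110 = 86.5 m.
N² = (9.8/1000) × (0.586/86.5) = 6.6391 × 10⁻⁵ s⁻².
N = √(6.6391 × 10⁻⁵) = 8.1481 × 10⁻³ rad s⁻¹ ≈ 8.15 × 10⁻³ rad s⁻¹.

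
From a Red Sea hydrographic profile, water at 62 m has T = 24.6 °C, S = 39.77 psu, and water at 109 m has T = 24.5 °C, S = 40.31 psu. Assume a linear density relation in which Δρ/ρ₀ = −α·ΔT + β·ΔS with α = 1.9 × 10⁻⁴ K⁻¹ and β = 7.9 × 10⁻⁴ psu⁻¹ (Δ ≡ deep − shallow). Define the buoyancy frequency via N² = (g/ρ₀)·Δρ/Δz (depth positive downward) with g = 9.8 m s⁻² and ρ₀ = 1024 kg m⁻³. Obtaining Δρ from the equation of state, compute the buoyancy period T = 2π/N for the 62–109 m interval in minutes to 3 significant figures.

ΔT = -0.1 K, ΔS = +0.54 psu (deep − shallow).
Δρ/ρ₀ = −αΔT + βΔS = 1.90 × 10⁻⁵ + 4.266 × 10⁻⁴ = 4.456 × 10⁻⁴, so Δρ ≈ 0.4563 kg m⁻³.
N² = (g/ρ₀)·Δρ/Δz = g·(Δρ/ρ₀)/Δz = 9.8 × 4.456 × 10⁻⁴ / 47 = 9.2912 × 10⁻⁵ s⁻².
N = √(9.2912 × 10⁻⁵) = 9.6391 × 10⁻³ rad s⁻¹ → T = 2π/N = 651.84 s = 10.864 min ≈ 10.9 min.

10.9 min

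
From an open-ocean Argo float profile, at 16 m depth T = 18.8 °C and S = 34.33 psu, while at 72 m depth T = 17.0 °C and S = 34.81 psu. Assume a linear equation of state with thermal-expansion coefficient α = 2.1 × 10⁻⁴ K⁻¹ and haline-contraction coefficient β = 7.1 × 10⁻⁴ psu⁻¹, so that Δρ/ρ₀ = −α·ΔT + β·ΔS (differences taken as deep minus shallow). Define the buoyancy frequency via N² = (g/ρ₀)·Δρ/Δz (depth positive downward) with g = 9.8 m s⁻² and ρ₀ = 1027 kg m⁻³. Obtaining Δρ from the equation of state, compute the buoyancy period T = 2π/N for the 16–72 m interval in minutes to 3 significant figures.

ΔT = -1.8 K, ΔS = +0.48 psu (deep − shallow).
Δρ/ρ₀ = −αΔT + βΔS = 3.78 × 10⁻⁴ + 3.408 × 10⁻⁴ = 7.188 × 10⁻⁴, so Δρ ≈ 0.7382 kg m⁻³.
N² = (g/ρ₀)·Δρ/Δz = g·(Δρ/ρ₀)/Δz = 9.8 × 7.188 × 10⁻⁴ / 56 = 1.2579 × 10⁻⁴ s⁻².
N = √(1.2579 × 10⁻⁴) = 0.011216 rad s⁻¹ → T = 2π/N = 560.20 s = 9.3367 min ≈ 9.34 min.

9.34 min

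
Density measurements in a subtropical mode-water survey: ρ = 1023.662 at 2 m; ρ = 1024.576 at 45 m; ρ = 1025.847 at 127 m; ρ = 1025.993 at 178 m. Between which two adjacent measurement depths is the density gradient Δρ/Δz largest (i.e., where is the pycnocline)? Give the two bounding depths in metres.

Compute the density gradient over each adjacent pair:
  2–45 m: Δρ/Δz = 0.914/43 = 0.021 kg m⁻⁴
  45–127 m: Δρ/Δz = 1.271/82 = 0.015 kg m⁻⁴
  127–178 m: Δρ/Δz = 0.146/51 = 2.9 × 10⁻³ kg m⁻⁴
The largest gradient is in the 2–45 m interval — the pycnocline.

2–45 m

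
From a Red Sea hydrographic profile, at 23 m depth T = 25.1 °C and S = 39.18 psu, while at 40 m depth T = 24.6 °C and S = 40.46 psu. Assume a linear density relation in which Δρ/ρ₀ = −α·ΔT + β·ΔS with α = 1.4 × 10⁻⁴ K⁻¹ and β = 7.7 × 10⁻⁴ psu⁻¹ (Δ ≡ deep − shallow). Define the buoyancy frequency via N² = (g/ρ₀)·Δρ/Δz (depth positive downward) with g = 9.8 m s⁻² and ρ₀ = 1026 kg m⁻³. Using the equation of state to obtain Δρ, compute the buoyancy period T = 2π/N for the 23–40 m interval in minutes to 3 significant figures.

4.25 min

ΔT = -0.5 K, ΔS = +1.28 psu (deep − shallow).
Δρ/ρ₀ = −αΔT + βΔS = 7.00 × 10⁻⁵ + 9.856 × 10⁻⁴ = 1.0556 × 10⁻³, so Δρ ≈ 1.083 kg m⁻³.
N² = (g/ρ₀)·Δρ/Δz = g·(Δρ/ρ₀)/Δz = 9.8 × 1.0556 × 10⁻³ / 17 = 6.0852 × 10⁻⁴ s⁻².
N = √(6.0852 × 10⁻⁴) = 0.024668 rad s⁻¹ → T = 2π/N = 254.71 s = 4.2452 min ≈ 4.25 min.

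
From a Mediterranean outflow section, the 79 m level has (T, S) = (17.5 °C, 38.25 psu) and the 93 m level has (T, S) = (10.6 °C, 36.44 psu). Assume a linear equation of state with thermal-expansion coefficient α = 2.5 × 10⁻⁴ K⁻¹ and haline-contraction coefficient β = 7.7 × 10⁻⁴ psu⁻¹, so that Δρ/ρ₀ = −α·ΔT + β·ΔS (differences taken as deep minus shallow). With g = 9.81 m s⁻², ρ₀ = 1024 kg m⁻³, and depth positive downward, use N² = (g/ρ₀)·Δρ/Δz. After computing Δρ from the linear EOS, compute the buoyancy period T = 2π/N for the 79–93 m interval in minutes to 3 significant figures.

ΔT = -6.9 K, ΔS = -1.81 psu (deep − shallow).
Δρ/ρ₀ = −αΔT + βΔS = 1.725 × 10⁻³ − 1.3937 × 10⁻³ = 3.313 × 10⁻⁴, so Δρ ≈ 0.3393 kg m⁻³.
N² = (g/ρ₀)·Δρ/Δz = g·(Δρ/ρ₀)/Δz = 9.81 × 3.313 × 10⁻⁴ / 14 = 2.3215 × 10⁻⁴ s⁻².
N = √(2.3215 × 10⁻⁴) = 0.015236 rad s⁻¹ → T = 2π/N = 412.39 s = 6.8732 min ≈ 6.87 min.

6.87 min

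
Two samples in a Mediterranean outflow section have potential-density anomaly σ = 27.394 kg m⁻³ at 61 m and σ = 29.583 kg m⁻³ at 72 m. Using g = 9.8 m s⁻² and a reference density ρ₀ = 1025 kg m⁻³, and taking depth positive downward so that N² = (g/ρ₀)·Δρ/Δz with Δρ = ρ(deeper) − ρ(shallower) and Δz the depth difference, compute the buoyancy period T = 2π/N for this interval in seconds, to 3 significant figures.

144 s

Δρ = 1029.583 − 1027.394 = 2.189 kg m⁻³ over Δz = 72 − 61 = 11 m.
N² = (9.8/1025) × (2.189/11) = 1.9026 × 10⁻³ s⁻².
N = √(1.9026 × 10⁻³) = 0.043619 rad s⁻¹, so T = 2π/N = 144.05 s ≈ 144 s.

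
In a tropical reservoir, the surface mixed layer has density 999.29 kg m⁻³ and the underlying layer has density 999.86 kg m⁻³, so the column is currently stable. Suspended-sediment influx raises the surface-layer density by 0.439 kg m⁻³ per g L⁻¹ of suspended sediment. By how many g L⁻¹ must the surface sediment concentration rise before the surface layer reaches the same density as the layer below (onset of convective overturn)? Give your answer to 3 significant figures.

1.30 g L⁻¹

Density deficit of the surface layer: 999.86 − 999.29 = 0.57 kg m⁻³.
Required change = 0.57 / 0.439 = 1.30 g L⁻¹.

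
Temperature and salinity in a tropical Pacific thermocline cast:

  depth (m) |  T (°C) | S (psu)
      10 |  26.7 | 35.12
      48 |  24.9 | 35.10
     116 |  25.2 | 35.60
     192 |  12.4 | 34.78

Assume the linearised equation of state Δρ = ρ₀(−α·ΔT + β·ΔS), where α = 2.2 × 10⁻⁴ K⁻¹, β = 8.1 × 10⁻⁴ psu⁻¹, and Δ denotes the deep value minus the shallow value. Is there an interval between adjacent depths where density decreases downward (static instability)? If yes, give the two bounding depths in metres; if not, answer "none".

none

Evaluate Δρ/ρ₀ = −αΔT + βΔS across each adjacent pair:
  10–48 m: −αΔT+βΔS = −(2.2 × 10⁻⁴)(-1.8)+(8.1 × 10⁻⁴)(-0.02) = 3.8 × 10⁻⁴ → stable
  48–116 m: −αΔT+βΔS = −(2.2 × 10⁻⁴)(+0.3)+(8.1 × 10⁻⁴)(+0.50) = 3.4 × 10⁻⁴ → stable
  116–192 m: −αΔT+βΔS = −(2.2 × 10⁻⁴)(-12.8)+(8.1 × 10⁻⁴)(-0.82) = 2.2 × 10⁻³ → stable
Every interval has Δρ > 0: the column is stably stratified throughout.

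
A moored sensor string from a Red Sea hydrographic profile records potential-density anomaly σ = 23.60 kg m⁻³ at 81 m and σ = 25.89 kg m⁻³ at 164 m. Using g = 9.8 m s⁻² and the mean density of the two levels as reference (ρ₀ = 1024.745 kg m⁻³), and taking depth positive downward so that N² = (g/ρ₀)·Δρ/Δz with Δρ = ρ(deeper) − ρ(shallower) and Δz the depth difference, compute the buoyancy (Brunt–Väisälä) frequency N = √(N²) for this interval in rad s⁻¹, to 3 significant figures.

0.0162 rad s⁻¹

Δρ = 1025.89 − 1023.60 = 2.29 kg m⁻³ over Δz = 164 − 81 = 83 m.
N² = (9.8/1024.745) × (2.29/83) = 2.6386 × 10⁻⁴ s⁻².
N = √(2.6386 × 10⁻⁴) = 0.016244 rad s⁻¹ ≈ 0.0162 rad s⁻¹.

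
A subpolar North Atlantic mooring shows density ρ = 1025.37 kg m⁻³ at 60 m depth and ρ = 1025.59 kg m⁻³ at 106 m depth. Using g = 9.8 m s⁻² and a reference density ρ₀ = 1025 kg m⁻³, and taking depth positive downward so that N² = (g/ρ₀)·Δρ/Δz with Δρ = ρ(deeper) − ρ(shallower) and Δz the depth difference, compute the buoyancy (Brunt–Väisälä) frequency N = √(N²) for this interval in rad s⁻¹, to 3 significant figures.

Δρ = 1025.59 − 1025.37 = 0.22 kg m⁻³ over Δz = 106 − 60 = 46 m.
N² = (9.8/1025) × (0.22/46) = 4.5726 × 10⁻⁵ s⁻².
N = √(4.5726 × 10⁻⁵) = 6.7621 × 10⁻³ rad s⁻¹ ≈ 6.76 × 10⁻³ rad s⁻¹.
Since Δρ > 0 the layer is stably stratified.

6.76 × 10⁻³ rad s⁻¹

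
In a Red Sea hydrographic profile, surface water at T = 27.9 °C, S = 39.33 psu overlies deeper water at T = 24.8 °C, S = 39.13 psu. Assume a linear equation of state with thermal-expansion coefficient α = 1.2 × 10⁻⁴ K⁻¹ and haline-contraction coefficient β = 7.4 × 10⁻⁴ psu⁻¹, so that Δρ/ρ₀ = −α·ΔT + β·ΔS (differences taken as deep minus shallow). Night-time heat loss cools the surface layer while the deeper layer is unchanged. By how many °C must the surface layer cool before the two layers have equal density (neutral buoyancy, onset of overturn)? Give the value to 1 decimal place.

1.9 °C

Neutral buoyancy requires Δρ = 0, i.e. −α(T_deep − T_surf′) + β(S_deep − S_surf) = 0.
T_surf′ = T_deep − (β/α)·ΔS = 24.8 − (7.4 × 10⁻⁴/1.2 × 10⁻⁴)·(-0.20) = 26.033 °C.
Cooling required: 27.9 − (26.033) = 1.867 °C.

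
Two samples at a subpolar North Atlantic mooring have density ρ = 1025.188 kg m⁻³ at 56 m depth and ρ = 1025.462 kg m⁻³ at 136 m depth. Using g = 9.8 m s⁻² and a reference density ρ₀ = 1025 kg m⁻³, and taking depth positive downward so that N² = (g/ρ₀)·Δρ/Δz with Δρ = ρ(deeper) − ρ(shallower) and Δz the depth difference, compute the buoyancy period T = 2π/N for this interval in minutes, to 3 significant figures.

18.3 min

Δρ = 1025.462 − 1025.188 = 0.274 kg m⁻³ over Δz = 136 − 56 = 80 m.
N² = (9.8/1025) × (0.274/80) = 3.2746 × 10⁻⁵ s⁻².
N = √(3.2746 × 10⁻⁵) = 5.7224 × 10⁻³ rad s⁻¹, so T = 2π/N = 1.0980 × 10³ s = 18.300 min ≈ 18.3 min.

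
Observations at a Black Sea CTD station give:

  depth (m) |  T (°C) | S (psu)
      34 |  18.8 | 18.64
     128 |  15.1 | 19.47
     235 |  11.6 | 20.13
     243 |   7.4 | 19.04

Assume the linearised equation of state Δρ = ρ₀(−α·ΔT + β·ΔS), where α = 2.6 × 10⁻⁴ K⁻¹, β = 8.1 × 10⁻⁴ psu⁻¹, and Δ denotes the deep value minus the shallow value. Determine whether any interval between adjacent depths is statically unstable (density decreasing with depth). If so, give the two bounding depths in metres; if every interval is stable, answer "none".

none

Evaluate Δρ/ρ₀ = −αΔT + βΔS across each adjacent pair:
  34–128 m: −αΔT+βΔS = −(2.6 × 10⁻⁴)(-3.7)+(8.1 × 10⁻⁴)(+0.83) = 1.6 × 10⁻³ → stable
  128–235 m: −αΔT+βΔS = −(2.6 × 10⁻⁴)(-3.5)+(8.1 × 10⁻⁴)(+0.66) = 1.4 × 10⁻³ → stable
  235–243 m: −αΔT+βΔS = −(2.6 × 10⁻⁴)(-4.2)+(8.1 × 10⁻⁴)(-1.09) = 2.1 × 10⁻⁴ → stable
Every interval has Δρ > 0: the column is stably stratified throughout.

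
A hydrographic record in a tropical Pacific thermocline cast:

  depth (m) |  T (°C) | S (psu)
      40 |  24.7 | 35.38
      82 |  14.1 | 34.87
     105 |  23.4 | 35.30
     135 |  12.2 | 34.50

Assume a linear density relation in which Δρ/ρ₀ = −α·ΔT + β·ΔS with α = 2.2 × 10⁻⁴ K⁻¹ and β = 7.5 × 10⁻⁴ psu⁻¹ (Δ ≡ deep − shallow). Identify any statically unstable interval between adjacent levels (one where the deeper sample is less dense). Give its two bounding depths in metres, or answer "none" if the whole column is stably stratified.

Evaluate Δρ/ρ₀ = −αΔT + βΔS across each adjacent pair:
  40–82 m: −αΔT+βΔS = −(2.2 × 10⁻⁴)(-10.6)+(7.5 × 10⁻⁴)(-0.51) = 1.9 × 10⁻³ → stable
  82–105 m: −αΔT+βΔS = −(2.2 × 10⁻⁴)(+9.3)+(7.5 × 10⁻⁴)(+0.43) = -1.7 × 10⁻³ → UNSTABLE
  105–135 m: −αΔT+βΔS = −(2.2 × 10⁻⁴)(-11.2)+(7.5 × 10⁻⁴)(-0.80) = 1.9 × 10⁻³ → stable
The 82–105 m interval has Δρ < 0: lighter water underlies denser water.

82–105 m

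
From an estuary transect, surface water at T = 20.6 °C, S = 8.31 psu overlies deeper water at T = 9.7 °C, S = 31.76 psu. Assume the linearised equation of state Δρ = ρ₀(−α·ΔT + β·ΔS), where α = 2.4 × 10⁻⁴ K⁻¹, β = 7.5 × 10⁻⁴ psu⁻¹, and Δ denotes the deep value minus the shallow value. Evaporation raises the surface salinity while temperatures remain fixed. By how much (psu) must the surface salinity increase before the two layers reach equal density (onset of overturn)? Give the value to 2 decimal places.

Neutral buoyancy requires −α(T_deep − T_surf) + β(S_deep − S_surf′) = 0.
S_surf′ = S_deep − (α/β)·ΔT = 31.76 − (2.4 × 10⁻⁴/7.5 × 10⁻⁴)·(-10.9) = 35.2480 psu.
Increase required: 35.2480 − 8.31 = 26.9380 psu.

26.94 psu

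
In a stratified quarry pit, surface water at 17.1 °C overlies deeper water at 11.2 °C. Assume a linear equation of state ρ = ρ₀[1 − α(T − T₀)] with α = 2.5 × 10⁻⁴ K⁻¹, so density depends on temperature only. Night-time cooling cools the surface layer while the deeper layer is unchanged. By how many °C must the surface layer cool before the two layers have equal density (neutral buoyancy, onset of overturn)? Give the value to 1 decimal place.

5.9 °C

With temperature the only control, equal density requires T_surf′ = T_deep.
T_surf′ = 11.2 °C.
Cooling required: 17.1 − 11.2 = 5.9 °C.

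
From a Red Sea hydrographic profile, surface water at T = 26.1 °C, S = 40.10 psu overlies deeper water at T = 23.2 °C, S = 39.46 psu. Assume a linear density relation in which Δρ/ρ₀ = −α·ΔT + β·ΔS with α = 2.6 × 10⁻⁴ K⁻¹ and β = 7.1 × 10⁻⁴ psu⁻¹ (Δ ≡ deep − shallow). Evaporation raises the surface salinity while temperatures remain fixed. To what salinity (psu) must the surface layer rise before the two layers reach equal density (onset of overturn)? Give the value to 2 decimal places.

40.52 psu

Neutral buoyancy requires −α(T_deep − T_surf) + β(S_deep − S_surf′) = 0.
S_surf′ = S_deep − (α/β)·ΔT = 39.46 − (2.6 × 10⁻⁴/7.1 × 10⁻⁴)·(-2.9) = 40.5220 psu.
Increase required: 40.5220 − 40.10 = 0.4220 psu.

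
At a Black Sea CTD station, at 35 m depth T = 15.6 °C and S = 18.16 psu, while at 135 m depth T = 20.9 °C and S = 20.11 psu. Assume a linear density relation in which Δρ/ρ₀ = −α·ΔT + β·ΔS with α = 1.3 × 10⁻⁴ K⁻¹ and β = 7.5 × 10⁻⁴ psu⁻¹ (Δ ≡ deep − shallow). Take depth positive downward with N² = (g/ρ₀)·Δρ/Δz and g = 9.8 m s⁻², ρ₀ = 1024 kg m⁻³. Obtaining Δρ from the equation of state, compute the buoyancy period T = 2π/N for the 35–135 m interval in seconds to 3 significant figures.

722 s

ΔT = +5.3 K, ΔS = +1.95 psu (deep − shallow).
Δρ/ρ₀ = −αΔT + βΔS = -6.89 × 10⁻⁴ + 1.4625 × 10⁻³ = 7.735 × 10⁻⁴, so Δρ ≈ 0.7921 kg m⁻³.
N² = (g/ρ₀)·Δρ/Δz = g·(Δρ/ρ₀)/Δz = 9.8 × 7.735 × 10⁻⁴ / 100 = 7.5803 × 10⁻⁵ s⁻².
N = √(7.5803 × 10⁻⁵) = 8.7065 × 10⁻³ rad s⁻¹ → T = 2π/N = 721.67 s ≈ 722 s.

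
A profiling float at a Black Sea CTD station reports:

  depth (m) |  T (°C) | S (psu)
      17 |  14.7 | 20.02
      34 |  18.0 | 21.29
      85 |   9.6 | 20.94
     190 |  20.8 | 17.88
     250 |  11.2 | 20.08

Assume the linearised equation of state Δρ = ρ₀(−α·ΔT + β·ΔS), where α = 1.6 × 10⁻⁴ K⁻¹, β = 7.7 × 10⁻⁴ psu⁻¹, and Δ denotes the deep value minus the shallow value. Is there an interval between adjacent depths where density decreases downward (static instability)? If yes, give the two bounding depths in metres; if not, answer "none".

85–190 m

Evaluate Δρ/ρ₀ = −αΔT + βΔS across each adjacent pair:
  17–34 m: −αΔT+βΔS = −(1.6 × 10⁻⁴)(+3.3)+(7.7 × 10⁻⁴)(+1.27) = 4.5 × 10⁻⁴ → stable
  34–85 m: −αΔT+βΔS = −(1.6 × 10⁻⁴)(-8.4)+(7.7 × 10⁻⁴)(-0.35) = 1.1 × 10⁻³ → stable
  85–190 m: −αΔT+βΔS = −(1.6 × 10⁻⁴)(+11.2)+(7.7 × 10⁻⁴)(-3.06) = -4.1 × 10⁻³ → UNSTABLE
  190–250 m: −αΔT+βΔS = −(1.6 × 10⁻⁴)(-9.6)+(7.7 × 10⁻⁴)(+2.20) = 3.2 × 10⁻³ → stable
The 85–190 m interval has Δρ < 0: lighter water underlies denser water.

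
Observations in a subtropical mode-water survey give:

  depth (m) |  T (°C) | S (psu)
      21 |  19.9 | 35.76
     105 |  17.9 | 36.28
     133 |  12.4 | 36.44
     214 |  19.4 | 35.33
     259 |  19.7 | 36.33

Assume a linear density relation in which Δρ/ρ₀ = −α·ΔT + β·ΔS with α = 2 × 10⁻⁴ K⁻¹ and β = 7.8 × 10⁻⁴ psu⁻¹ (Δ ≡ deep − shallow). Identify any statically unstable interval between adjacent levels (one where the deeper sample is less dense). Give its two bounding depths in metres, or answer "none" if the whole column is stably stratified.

Evaluate Δρ/ρ₀ = −αΔT + βΔS across each adjacent pair:
  21–105 m: −αΔT+βΔS = −(2 × 10⁻⁴)(-2.0)+(7.8 × 10⁻⁴)(+0.52) = 8.1 × 10⁻⁴ → stable
  105–133 m: −αΔT+βΔS = −(2 × 10⁻⁴)(-5.5)+(7.8 × 10⁻⁴)(+0.16) = 1.2 × 10⁻³ → stable
  133–214 m: −αΔT+βΔS = −(2 × 10⁻⁴)(+7.0)+(7.8 × 10⁻⁴)(-1.11) = -2.3 × 10⁻³ → UNSTABLE
  214–259 m: −αΔT+βΔS = −(2 × 10⁻⁴)(+0.3)+(7.8 × 10⁻⁴)(+1.00) = 7.2 × 10⁻⁴ → stable
The 133–214 m interval has Δρ < 0: lighter water underlies denser water.

133–214 m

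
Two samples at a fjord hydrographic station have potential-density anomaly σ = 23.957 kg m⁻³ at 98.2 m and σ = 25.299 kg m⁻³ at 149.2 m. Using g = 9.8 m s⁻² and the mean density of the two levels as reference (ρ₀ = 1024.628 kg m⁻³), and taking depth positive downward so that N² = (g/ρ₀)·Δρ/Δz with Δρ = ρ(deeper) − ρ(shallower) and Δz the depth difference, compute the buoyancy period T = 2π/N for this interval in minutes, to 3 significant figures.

Δρ = 1025.299 − 1023.957 = 1.342 kg m⁻³ over Δz = 149.2 − 98.2 = 51 m.
N² = (9.8/1024.628) × (1.342/51) = 2.5168 × 10⁻⁴ s⁻².
N = √(2.5168 × 10⁻⁴) = 0.015864 rad s⁻¹, so T = 2π/N = 396.07 s = 6.6012 min ≈ 6.60 min.

6.60 min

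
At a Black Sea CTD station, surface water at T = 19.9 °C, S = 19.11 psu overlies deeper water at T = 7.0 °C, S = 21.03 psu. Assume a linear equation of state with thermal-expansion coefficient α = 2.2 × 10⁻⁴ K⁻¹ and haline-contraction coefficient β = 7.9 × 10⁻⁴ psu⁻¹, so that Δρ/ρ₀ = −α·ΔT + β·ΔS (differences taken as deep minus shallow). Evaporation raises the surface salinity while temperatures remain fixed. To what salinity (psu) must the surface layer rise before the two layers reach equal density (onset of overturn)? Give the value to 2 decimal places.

Neutral buoyancy requires −α(T_deep − T_surf) + β(S_deep − S_surf′) = 0.
S_surf′ = S_deep − (α/β)·ΔT = 21.03 − (2.2 × 10⁻⁴/7.9 × 10⁻⁴)·(-12.9) = 24.6224 psu.
Increase required: 24.6224 − 19.11 = 5.5124 psu.

24.62 psu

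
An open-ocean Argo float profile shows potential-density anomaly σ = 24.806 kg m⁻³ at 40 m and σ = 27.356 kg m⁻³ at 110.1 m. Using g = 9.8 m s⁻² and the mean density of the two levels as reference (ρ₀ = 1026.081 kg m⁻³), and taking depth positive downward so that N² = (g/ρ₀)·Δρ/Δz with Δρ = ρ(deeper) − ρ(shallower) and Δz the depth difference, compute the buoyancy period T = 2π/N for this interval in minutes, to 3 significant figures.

5.62 min

Δρ = 1027.356 − 1024.806 = 2.550 kg m⁻³ over Δz = 110.1 − 40 = 70.1 m.
N² = (9.8/1026.081) × (2.550/70.1) = 3.4743 × 10⁻⁴ s⁻².
N = √(3.4743 × 10⁻⁴) = 0.018639 rad s⁻¹, so T = 2π/N = 337.10 s = 5.6183 min ≈ 5.62 min.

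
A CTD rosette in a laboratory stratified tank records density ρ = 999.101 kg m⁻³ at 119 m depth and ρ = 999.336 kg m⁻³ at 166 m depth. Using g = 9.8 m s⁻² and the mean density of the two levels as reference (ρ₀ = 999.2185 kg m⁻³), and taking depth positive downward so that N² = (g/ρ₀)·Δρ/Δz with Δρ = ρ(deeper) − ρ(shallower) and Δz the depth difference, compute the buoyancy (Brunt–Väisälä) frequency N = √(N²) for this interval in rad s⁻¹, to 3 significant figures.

Δρ = 999.336 − 999.101 = 0.235 kg m⁻³ over Δz = 166 − 119 = 47 m.
N² = (9.8/999.2185) × (0.235/47) = 4.9038 × 10⁻⁵ s⁻².
N = √(4.9038 × 10⁻⁵) = 7.0027 × 10⁻³ rad s⁻¹ ≈ 7.00 × 10⁻³ rad s⁻¹.
N² > 0, so the interval is statically stable.

7.00 × 10⁻³ rad s⁻¹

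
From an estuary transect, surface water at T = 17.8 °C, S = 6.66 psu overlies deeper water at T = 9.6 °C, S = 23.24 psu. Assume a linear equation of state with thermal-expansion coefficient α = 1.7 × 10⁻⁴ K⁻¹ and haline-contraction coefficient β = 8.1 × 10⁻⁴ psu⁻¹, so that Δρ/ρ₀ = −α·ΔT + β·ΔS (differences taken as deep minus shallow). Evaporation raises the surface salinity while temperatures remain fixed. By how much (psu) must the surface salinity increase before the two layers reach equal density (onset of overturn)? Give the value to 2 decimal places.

Neutral buoyancy requires −α(T_deep − T_surf) + β(S_deep − S_surf′) = 0.
S_surf′ = S_deep − (α/β)·ΔT = 23.24 − (1.7 × 10⁻⁴/8.1 × 10⁻⁴)·(-8.2) = 24.9610 psu.
Increase required: 24.9610 − 6.66 = 18.3010 psu.

18.30 psu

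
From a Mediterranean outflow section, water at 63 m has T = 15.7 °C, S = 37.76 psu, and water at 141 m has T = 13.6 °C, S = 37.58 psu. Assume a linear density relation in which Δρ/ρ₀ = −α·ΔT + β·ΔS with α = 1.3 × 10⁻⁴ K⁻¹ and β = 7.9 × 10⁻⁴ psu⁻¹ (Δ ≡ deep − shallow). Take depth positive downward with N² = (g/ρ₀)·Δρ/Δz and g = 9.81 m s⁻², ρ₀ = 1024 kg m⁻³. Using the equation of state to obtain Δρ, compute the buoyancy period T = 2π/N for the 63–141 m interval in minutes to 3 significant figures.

25.8 min

ΔT = -2.1 K, ΔS = -0.18 psu (deep − shallow).
Δρ/ρ₀ = −αΔT + βΔS = 2.73 × 10⁻⁴ − 1.422 × 10⁻⁴ = 1.308 × 10⁻⁴, so Δρ ≈ 0.1339 kg m⁻³.
N² = (g/ρ₀)·Δρ/Δz = g·(Δρ/ρ₀)/Δz = 9.81 × 1.308 × 10⁻⁴ / 78 = 1.6451 × 10⁻⁵ s⁻².
N = √(1.6451 × 10⁻⁵) = 4.0560 × 10⁻³ rad s⁻¹ → T = 2π/N = 1.5491 × 10³ s = 25.818 min ≈ 25.8 min.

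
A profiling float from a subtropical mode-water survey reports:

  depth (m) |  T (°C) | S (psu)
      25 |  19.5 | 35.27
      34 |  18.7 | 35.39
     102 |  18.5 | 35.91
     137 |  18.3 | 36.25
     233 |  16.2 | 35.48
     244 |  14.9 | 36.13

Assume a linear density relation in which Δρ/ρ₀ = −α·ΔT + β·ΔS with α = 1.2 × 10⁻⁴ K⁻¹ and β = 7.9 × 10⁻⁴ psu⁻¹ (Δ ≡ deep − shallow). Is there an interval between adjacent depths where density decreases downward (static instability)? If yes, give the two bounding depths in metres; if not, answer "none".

137–233 m

Evaluate Δρ/ρ₀ = −αΔT + βΔS across each adjacent pair:
  25–34 m: −αΔT+βΔS = −(1.2 × 10⁻⁴)(-0.8)+(7.9 × 10⁻⁴)(+0.12) = 1.9 × 10⁻⁴ → stable
  34–102 m: −αΔT+βΔS = −(1.2 × 10⁻⁴)(-0.2)+(7.9 × 10⁻⁴)(+0.52) = 4.3 × 10⁻⁴ → stable
  102–137 m: −αΔT+βΔS = −(1.2 × 10⁻⁴)(-0.2)+(7.9 × 10⁻⁴)(+0.34) = 2.9 × 10⁻⁴ → stable
  137–233 m: −αΔT+βΔS = −(1.2 × 10⁻⁴)(-2.1)+(7.9 × 10⁻⁴)(-0.77) = -3.6 × 10⁻⁴ → UNSTABLE
  233–244 m: −αΔT+βΔS = −(1.2 × 10⁻⁴)(-1.3)+(7.9 × 10⁻⁴)(+0.65) = 6.7 × 10⁻⁴ → stable
The 137–233 m interval has Δρ < 0: lighter water underlies denser water.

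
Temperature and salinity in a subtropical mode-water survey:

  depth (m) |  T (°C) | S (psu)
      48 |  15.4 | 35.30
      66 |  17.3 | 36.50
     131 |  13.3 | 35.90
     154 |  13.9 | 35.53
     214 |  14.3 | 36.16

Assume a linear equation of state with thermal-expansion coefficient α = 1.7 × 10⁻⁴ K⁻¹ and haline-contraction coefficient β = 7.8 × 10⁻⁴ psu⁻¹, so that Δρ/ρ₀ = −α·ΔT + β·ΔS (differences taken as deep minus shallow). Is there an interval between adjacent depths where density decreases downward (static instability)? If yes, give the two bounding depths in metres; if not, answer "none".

Evaluate Δρ/ρ₀ = −αΔT + βΔS across each adjacent pair:
  48–66 m: −αΔT+βΔS = −(1.7 × 10⁻⁴)(+1.9)+(7.8 × 10⁻⁴)(+1.20) = 6.1 × 10⁻⁴ → stable
  66–131 m: −αΔT+βΔS = −(1.7 × 10⁻⁴)(-4.0)+(7.8 × 10⁻⁴)(-0.60) = 2.1 × 10⁻⁴ → stable
  131–154 m: −αΔT+βΔS = −(1.7 × 10⁻⁴)(+0.6)+(7.8 × 10⁻⁴)(-0.37) = -3.9 × 10⁻⁴ → UNSTABLE
  154–214 m: −αΔT+βΔS = −(1.7 × 10⁻⁴)(+0.4)+(7.8 × 10⁻⁴)(+0.63) = 4.2 × 10⁻⁴ → stable
The 131–154 m interval has Δρ < 0: lighter water underlies denser water.

131–154 m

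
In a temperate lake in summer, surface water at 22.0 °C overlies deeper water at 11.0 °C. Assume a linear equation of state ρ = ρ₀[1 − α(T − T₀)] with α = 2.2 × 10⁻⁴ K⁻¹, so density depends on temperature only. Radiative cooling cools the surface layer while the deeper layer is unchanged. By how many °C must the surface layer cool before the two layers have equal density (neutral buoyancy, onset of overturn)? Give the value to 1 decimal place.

11.0 °C

With temperature the only control, equal density requires T_surf′ = T_deep.
T_surf′ = 11.0 °C.
Cooling required: 22.0 − 11.0 = 11.0 °C.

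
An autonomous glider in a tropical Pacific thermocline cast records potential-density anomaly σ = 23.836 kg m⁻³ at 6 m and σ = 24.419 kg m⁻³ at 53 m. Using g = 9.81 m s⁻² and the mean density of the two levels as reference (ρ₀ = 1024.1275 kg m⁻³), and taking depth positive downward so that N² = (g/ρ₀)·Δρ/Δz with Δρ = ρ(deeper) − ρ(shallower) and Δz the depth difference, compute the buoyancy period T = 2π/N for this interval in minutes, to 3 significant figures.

9.61 min

Δρ = 1024.419 − 1023.836 = 0.583 kg m⁻³ over Δz = 53 − 6 = 47 m.
N² = (9.81/1024.1275) × (0.583/47) = 1.1882 × 10⁻⁴ s⁻².
N = √(1.1882 × 10⁻⁴) = 0.010900 rad s⁻¹, so T = 2π/N = 576.44 s = 9.6073 min ≈ 9.61 min.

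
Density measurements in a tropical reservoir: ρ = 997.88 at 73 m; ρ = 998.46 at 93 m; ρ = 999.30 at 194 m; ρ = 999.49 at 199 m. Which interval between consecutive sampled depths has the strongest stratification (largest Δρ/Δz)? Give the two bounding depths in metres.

194–199 m

Compute the density gradient over each adjacent pair:
  73–93 m: Δρ/Δz = 0.58/20 = 0.029 kg m⁻⁴
  93–194 m: Δρ/Δz = 0.84/101 = 8.3 × 10⁻³ kg m⁻⁴
  194–199 m: Δρ/Δz = 0.19/5 = 0.038 kg m⁻⁴
The largest gradient is in the 194–199 m interval — the pycnocline.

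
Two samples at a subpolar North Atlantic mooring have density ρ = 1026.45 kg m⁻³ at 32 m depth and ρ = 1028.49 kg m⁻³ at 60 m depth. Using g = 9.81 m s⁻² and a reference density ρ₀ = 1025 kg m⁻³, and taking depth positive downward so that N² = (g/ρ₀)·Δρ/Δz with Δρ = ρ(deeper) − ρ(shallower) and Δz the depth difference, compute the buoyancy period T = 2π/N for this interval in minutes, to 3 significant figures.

Δρ = 1028.49 − 1026.45 = 2.04 kg m⁻³ over Δz = 60 − 32 = 28 m.
N² = (9.81/1025) × (2.04/28) = 6.9730 × 10⁻⁴ s⁻².
N = √(6.9730 × 10⁻⁴) = 0.026406 rad s⁻¹, so T = 2π/N = 237.95 s = 3.9658 min ≈ 3.97 min.

3.97 min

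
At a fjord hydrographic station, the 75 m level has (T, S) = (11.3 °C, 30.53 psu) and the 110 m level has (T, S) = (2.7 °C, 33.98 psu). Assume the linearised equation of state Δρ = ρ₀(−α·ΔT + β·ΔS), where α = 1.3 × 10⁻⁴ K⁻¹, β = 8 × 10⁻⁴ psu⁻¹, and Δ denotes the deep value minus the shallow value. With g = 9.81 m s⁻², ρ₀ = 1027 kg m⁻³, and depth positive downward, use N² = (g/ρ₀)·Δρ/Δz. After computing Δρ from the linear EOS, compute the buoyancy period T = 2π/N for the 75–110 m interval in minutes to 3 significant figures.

ΔT = -8.6 K, ΔS = +3.45 psu (deep − shallow).
Δρ/ρ₀ = −αΔT + βΔS = 1.118 × 10⁻³ + 2.76 × 10⁻³ = 3.878 × 10⁻³, so Δρ ≈ 3.983 kg m⁻³.
N² = (g/ρ₀)·Δρ/Δz = g·(Δρ/ρ₀)/Δz = 9.81 × 3.878 × 10⁻³ / 35 = 1.0869 × 10⁻³ s⁻².
N = √(1.0869 × 10⁻³) = 0.032968 rad s⁻¹ → T = 2π/N = 190.58 s = 3.1763 min ≈ 3.18 min.

3.18 min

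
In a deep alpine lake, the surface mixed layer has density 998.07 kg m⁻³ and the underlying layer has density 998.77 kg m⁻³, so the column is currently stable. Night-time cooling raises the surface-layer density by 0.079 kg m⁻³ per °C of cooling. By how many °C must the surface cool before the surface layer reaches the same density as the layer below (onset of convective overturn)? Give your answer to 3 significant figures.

Density deficit of the surface layer: 998.77 − 998.07 = 0.7 kg m⁻³.
Required change = 0.7 / 0.079 = 8.86 °C.

8.86 °C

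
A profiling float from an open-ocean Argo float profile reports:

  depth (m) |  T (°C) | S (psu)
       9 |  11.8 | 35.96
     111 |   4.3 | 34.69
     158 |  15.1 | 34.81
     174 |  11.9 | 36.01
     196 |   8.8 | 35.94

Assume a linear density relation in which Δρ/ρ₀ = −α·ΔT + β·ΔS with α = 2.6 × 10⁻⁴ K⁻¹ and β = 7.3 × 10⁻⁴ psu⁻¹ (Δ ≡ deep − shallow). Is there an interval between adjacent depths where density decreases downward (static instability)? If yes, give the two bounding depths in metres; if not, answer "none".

111–158 m

Evaluate Δρ/ρ₀ = −αΔT + βΔS across each adjacent pair:
  9–111 m: −αΔT+βΔS = −(2.6 × 10⁻⁴)(-7.5)+(7.3 × 10⁻⁴)(-1.27) = 1.0 × 10⁻³ → stable
  111–158 m: −αΔT+βΔS = −(2.6 × 10⁻⁴)(+10.8)+(7.3 × 10⁻⁴)(+0.12) = -2.7 × 10⁻³ → UNSTABLE
  158–174 m: −αΔT+βΔS = −(2.6 × 10⁻⁴)(-3.2)+(7.3 × 10⁻⁴)(+1.20) = 1.7 × 10⁻³ → stable
  174–196 m: −αΔT+βΔS = −(2.6 × 10⁻⁴)(-3.1)+(7.3 × 10⁻⁴)(-0.07) = 7.5 × 10⁻⁴ → stable
The 111–158 m interval has Δρ < 0: lighter water underlies denser water.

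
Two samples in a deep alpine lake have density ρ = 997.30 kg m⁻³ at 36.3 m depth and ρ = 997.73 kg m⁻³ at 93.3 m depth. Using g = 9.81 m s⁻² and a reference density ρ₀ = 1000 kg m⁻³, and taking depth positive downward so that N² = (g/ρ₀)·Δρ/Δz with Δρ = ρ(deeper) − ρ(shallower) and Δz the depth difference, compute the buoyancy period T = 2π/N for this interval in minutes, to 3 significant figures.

12.2 min

Δρ = 997.73 − 997.30 = 0.43 kg m⁻³ over Δz = 93.3 − 36.3 = 57 m.
N² = (9.81/1000) × (0.43/57) = 7.4005 × 10⁻⁵ s⁻².
N = √(7.4005 × 10⁻⁵) = 8.6026 × 10⁻³ rad s⁻¹, so T = 2π/N = 730.38 s = 12.173 min ≈ 12.2 min.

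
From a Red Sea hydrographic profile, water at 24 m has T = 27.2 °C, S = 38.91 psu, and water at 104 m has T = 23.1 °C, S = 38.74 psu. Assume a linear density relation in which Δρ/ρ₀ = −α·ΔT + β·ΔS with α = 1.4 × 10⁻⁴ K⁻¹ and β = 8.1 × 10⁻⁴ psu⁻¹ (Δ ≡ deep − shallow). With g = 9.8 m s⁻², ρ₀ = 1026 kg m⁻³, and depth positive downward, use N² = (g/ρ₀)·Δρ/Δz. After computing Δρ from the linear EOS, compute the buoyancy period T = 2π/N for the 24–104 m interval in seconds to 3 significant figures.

859 s

ΔT = -4.1 K, ΔS = -0.17 psu (deep − shallow).
Δρ/ρ₀ = −αΔT + βΔS = 5.74 × 10⁻⁴ − 1.377 × 10⁻⁴ = 4.363 × 10⁻⁴, so Δρ ≈ 0.4476 kg m⁻³.
N² = (g/ρ₀)·Δρ/Δz = g·(Δρ/ρ₀)/Δz = 9.8 × 4.363 × 10⁻⁴ / 80 = 5.3447 × 10⁻⁵ s⁻².
N = √(5.3447 × 10⁻⁵) = 7.3107 × 10⁻³ rad s⁻¹ → T = 2π/N = 859.45 s ≈ 859 s.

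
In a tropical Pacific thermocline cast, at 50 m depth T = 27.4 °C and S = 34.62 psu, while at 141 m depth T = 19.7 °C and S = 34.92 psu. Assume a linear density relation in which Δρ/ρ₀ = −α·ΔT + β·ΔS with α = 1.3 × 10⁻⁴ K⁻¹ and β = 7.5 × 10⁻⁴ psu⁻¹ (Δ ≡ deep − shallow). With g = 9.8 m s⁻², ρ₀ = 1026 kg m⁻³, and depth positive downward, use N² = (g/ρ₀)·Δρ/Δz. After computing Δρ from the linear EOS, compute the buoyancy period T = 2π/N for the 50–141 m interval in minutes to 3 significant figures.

ΔT = -7.7 K, ΔS = +0.30 psu (deep − shallow).
Δρ/ρ₀ = −αΔT + βΔS = 1.001 × 10⁻³ + 2.25 × 10⁻⁴ = 1.226 × 10⁻³, so Δρ ≈ 1.258 kg m⁻³.
N² = (g/ρ₀)·Δρ/Δz = g·(Δρ/ρ₀)/Δz = 9.8 × 1.226 × 10⁻³ / 91 = 1.3203 × 10⁻⁴ s⁻².
N = √(1.3203 × 10⁻⁴) = 0.011490 rad s⁻¹ → T = 2π/N = 546.84 s = 9.1140 min ≈ 9.11 min.

9.11 min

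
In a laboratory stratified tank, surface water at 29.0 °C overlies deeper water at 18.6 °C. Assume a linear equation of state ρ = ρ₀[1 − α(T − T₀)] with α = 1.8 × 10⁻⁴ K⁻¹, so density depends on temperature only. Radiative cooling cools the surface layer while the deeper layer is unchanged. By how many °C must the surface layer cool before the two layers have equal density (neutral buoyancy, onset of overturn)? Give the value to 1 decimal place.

10.4 °C

With temperature the only control, equal density requires T_surf′ = T_deep.
T_surf′ = 18.6 °C.
Cooling required: 29.0 − 18.6 = 10.4 °C.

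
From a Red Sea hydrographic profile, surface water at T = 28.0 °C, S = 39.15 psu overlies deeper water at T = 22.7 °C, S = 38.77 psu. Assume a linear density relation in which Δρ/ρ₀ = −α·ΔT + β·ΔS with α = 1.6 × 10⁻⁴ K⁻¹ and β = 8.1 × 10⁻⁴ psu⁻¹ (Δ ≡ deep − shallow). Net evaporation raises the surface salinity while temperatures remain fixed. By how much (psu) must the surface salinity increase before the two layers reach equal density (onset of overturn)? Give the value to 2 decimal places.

0.67 psu

Neutral buoyancy requires −α(T_deep − T_surf) + β(S_deep − S_surf′) = 0.
S_surf′ = S_deep − (α/β)·ΔT = 38.77 − (1.6 × 10⁻⁴/8.1 × 10⁻⁴)·(-5.3) = 39.8169 psu.
Increase required: 39.8169 − 39.15 = 0.6669 psu.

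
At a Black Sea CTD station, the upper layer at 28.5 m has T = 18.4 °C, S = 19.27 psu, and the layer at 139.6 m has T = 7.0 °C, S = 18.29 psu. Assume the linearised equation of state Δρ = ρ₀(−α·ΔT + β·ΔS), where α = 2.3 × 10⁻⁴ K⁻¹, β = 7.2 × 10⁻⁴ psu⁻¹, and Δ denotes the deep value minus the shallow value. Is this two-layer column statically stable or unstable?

ΔT = 7.0 − 18.4 = -11.4 K and ΔS = 18.29 − 19.27 = -0.98 psu (deep − shallow).
−αΔT = 2.622 × 10⁻³; βΔS = -7.056 × 10⁻⁴; sum Δρ/ρ₀ = 1.9164 × 10⁻³.
Δρ/ρ₀ > 0, so Δρ > 0: deeper water is denser → statically stable.

stable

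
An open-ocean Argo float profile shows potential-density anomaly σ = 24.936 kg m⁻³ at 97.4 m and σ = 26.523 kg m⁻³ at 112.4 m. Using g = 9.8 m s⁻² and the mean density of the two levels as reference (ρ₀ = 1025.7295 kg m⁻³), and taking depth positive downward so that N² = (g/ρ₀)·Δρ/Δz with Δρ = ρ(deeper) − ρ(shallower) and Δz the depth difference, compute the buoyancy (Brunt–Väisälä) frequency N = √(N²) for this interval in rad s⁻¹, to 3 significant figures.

Δρ = 1026.523 − 1024.936 = 1.587 kg m⁻³ over Δz = 112.4 − 97.4 = 15 m.
N² = (9.8/1025.7295) × (1.587/15) = 1.0108 × 10⁻³ s⁻².
N = √(1.0108 × 10⁻³) = 0.031793 rad s⁻¹ ≈ 0.0318 rad s⁻¹.

0.0318 rad s⁻¹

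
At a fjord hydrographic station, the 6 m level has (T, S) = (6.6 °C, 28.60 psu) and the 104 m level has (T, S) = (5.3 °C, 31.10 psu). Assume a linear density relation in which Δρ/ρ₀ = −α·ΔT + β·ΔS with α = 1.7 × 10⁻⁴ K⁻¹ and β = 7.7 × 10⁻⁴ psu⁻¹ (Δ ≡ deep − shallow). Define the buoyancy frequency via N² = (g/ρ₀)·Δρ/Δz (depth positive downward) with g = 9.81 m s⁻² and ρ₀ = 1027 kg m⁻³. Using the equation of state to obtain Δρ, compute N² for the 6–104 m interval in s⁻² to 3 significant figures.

2.15 × 10⁻⁴ s⁻²

ΔT = -1.3 K, ΔS = +2.50 psu (deep − shallow).
Δρ/ρ₀ = −αΔT + βΔS = 2.21 × 10⁻⁴ + 1.925 × 10⁻³ = 2.146 × 10⁻³, so Δρ ≈ 2.204 kg m⁻³.
N² = (g/ρ₀)·Δρ/Δz = g·(Δρ/ρ₀)/Δz = 9.81 × 2.146 × 10⁻³ / 98 = 2.1482 × 10⁻⁴ s⁻² ≈ 2.15 × 10⁻⁴ s⁻².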